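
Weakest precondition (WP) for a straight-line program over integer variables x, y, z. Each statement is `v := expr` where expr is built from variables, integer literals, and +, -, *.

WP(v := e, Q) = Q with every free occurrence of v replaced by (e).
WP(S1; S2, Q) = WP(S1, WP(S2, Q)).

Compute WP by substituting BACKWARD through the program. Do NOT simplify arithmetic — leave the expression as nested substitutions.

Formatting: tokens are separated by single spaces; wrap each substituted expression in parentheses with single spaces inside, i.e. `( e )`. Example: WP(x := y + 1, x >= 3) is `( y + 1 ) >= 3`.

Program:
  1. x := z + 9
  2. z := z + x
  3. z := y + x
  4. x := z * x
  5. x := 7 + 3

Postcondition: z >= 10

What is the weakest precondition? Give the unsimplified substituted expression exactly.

post: z >= 10
stmt 5: x := 7 + 3  -- replace 0 occurrence(s) of x with (7 + 3)
  => z >= 10
stmt 4: x := z * x  -- replace 0 occurrence(s) of x with (z * x)
  => z >= 10
stmt 3: z := y + x  -- replace 1 occurrence(s) of z with (y + x)
  => ( y + x ) >= 10
stmt 2: z := z + x  -- replace 0 occurrence(s) of z with (z + x)
  => ( y + x ) >= 10
stmt 1: x := z + 9  -- replace 1 occurrence(s) of x with (z + 9)
  => ( y + ( z + 9 ) ) >= 10

Answer: ( y + ( z + 9 ) ) >= 10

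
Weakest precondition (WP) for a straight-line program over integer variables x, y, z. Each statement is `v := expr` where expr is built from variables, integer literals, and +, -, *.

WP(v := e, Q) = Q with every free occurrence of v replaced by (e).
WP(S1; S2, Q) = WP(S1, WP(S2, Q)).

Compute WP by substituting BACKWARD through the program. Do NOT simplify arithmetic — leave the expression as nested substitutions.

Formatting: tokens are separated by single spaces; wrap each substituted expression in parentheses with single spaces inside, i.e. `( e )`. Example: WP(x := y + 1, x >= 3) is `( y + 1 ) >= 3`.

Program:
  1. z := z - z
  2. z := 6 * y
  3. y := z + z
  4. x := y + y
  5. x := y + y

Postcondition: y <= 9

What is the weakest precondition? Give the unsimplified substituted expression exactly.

Answer: ( ( 6 * y ) + ( 6 * y ) ) <= 9

Derivation:
post: y <= 9
stmt 5: x := y + y  -- replace 0 occurrence(s) of x with (y + y)
  => y <= 9
stmt 4: x := y + y  -- replace 0 occurrence(s) of x with (y + y)
  => y <= 9
stmt 3: y := z + z  -- replace 1 occurrence(s) of y with (z + z)
  => ( z + z ) <= 9
stmt 2: z := 6 * y  -- replace 2 occurrence(s) of z with (6 * y)
  => ( ( 6 * y ) + ( 6 * y ) ) <= 9
stmt 1: z := z - z  -- replace 0 occurrence(s) of z with (z - z)
  => ( ( 6 * y ) + ( 6 * y ) ) <= 9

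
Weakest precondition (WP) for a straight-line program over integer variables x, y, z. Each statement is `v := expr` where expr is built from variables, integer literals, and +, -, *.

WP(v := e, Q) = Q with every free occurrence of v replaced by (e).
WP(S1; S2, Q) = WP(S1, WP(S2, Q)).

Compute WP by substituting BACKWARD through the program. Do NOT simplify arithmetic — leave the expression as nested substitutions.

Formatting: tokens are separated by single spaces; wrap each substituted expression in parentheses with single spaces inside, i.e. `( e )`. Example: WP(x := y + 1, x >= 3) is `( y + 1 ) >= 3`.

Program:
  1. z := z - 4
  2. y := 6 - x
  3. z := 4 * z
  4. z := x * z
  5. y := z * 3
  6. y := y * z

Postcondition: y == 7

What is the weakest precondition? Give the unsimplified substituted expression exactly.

post: y == 7
stmt 6: y := y * z  -- replace 1 occurrence(s) of y with (y * z)
  => ( y * z ) == 7
stmt 5: y := z * 3  -- replace 1 occurrence(s) of y with (z * 3)
  => ( ( z * 3 ) * z ) == 7
stmt 4: z := x * z  -- replace 2 occurrence(s) of z with (x * z)
  => ( ( ( x * z ) * 3 ) * ( x * z ) ) == 7
stmt 3: z := 4 * z  -- replace 2 occurrence(s) of z with (4 * z)
  => ( ( ( x * ( 4 * z ) ) * 3 ) * ( x * ( 4 * z ) ) ) == 7
stmt 2: y := 6 - x  -- replace 0 occurrence(s) of y with (6 - x)
  => ( ( ( x * ( 4 * z ) ) * 3 ) * ( x * ( 4 * z ) ) ) == 7
stmt 1: z := z - 4  -- replace 2 occurrence(s) of z with (z - 4)
  => ( ( ( x * ( 4 * ( z - 4 ) ) ) * 3 ) * ( x * ( 4 * ( z - 4 ) ) ) ) == 7

Answer: ( ( ( x * ( 4 * ( z - 4 ) ) ) * 3 ) * ( x * ( 4 * ( z - 4 ) ) ) ) == 7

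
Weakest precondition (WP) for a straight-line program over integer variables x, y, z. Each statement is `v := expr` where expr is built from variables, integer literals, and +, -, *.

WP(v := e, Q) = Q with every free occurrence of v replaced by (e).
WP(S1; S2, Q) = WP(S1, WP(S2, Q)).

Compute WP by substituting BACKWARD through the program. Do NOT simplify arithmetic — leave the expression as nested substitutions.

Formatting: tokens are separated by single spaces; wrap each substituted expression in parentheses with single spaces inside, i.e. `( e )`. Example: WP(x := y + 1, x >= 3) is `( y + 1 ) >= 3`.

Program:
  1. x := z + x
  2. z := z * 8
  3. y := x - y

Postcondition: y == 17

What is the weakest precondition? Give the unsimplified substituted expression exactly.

Answer: ( ( z + x ) - y ) == 17

Derivation:
post: y == 17
stmt 3: y := x - y  -- replace 1 occurrence(s) of y with (x - y)
  => ( x - y ) == 17
stmt 2: z := z * 8  -- replace 0 occurrence(s) of z with (z * 8)
  => ( x - y ) == 17
stmt 1: x := z + x  -- replace 1 occurrence(s) of x with (z + x)
  => ( ( z + x ) - y ) == 17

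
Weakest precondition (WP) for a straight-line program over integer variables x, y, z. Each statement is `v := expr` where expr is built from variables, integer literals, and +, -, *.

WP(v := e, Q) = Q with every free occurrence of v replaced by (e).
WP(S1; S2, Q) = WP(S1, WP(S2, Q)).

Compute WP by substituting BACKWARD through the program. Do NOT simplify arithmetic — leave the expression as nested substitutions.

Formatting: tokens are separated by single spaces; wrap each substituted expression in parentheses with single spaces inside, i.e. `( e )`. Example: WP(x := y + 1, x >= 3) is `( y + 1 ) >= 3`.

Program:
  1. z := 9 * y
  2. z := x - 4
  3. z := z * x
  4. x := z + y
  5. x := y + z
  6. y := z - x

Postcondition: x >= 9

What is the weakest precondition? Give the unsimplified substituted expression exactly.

Answer: ( y + ( ( x - 4 ) * x ) ) >= 9

Derivation:
post: x >= 9
stmt 6: y := z - x  -- replace 0 occurrence(s) of y with (z - x)
  => x >= 9
stmt 5: x := y + z  -- replace 1 occurrence(s) of x with (y + z)
  => ( y + z ) >= 9
stmt 4: x := z + y  -- replace 0 occurrence(s) of x with (z + y)
  => ( y + z ) >= 9
stmt 3: z := z * x  -- replace 1 occurrence(s) of z with (z * x)
  => ( y + ( z * x ) ) >= 9
stmt 2: z := x - 4  -- replace 1 occurrence(s) of z with (x - 4)
  => ( y + ( ( x - 4 ) * x ) ) >= 9
stmt 1: z := 9 * y  -- replace 0 occurrence(s) of z with (9 * y)
  => ( y + ( ( x - 4 ) * x ) ) >= 9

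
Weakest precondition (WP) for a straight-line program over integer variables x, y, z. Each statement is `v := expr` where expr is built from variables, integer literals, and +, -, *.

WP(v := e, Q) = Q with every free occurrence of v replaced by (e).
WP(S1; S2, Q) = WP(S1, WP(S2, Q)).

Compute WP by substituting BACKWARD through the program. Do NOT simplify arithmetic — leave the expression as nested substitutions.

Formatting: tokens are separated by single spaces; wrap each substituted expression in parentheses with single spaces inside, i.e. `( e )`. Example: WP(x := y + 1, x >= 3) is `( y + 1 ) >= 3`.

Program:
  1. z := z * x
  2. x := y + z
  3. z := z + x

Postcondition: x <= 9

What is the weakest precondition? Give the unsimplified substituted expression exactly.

Answer: ( y + ( z * x ) ) <= 9

Derivation:
post: x <= 9
stmt 3: z := z + x  -- replace 0 occurrence(s) of z with (z + x)
  => x <= 9
stmt 2: x := y + z  -- replace 1 occurrence(s) of x with (y + z)
  => ( y + z ) <= 9
stmt 1: z := z * x  -- replace 1 occurrence(s) of z with (z * x)
  => ( y + ( z * x ) ) <= 9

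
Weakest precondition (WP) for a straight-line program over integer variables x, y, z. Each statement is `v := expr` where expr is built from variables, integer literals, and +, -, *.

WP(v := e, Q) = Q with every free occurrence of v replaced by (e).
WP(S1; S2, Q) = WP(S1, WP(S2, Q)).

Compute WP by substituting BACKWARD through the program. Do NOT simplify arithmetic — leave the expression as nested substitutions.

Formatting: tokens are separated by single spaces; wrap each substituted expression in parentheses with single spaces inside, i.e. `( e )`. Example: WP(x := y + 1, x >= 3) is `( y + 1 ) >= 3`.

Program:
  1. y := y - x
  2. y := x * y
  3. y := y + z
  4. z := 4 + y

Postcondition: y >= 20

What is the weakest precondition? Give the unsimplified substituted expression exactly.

post: y >= 20
stmt 4: z := 4 + y  -- replace 0 occurrence(s) of z with (4 + y)
  => y >= 20
stmt 3: y := y + z  -- replace 1 occurrence(s) of y with (y + z)
  => ( y + z ) >= 20
stmt 2: y := x * y  -- replace 1 occurrence(s) of y with (x * y)
  => ( ( x * y ) + z ) >= 20
stmt 1: y := y - x  -- replace 1 occurrence(s) of y with (y - x)
  => ( ( x * ( y - x ) ) + z ) >= 20

Answer: ( ( x * ( y - x ) ) + z ) >= 20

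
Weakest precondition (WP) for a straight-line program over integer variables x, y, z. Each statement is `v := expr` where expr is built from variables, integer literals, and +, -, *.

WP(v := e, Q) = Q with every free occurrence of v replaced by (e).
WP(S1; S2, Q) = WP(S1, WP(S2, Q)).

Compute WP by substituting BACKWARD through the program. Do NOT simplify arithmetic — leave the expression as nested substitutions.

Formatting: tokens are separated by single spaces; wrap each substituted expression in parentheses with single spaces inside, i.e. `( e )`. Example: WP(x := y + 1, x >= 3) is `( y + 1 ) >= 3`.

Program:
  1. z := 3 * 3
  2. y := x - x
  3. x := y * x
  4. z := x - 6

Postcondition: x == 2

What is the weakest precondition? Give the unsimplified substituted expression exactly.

Answer: ( ( x - x ) * x ) == 2

Derivation:
post: x == 2
stmt 4: z := x - 6  -- replace 0 occurrence(s) of z with (x - 6)
  => x == 2
stmt 3: x := y * x  -- replace 1 occurrence(s) of x with (y * x)
  => ( y * x ) == 2
stmt 2: y := x - x  -- replace 1 occurrence(s) of y with (x - x)
  => ( ( x - x ) * x ) == 2
stmt 1: z := 3 * 3  -- replace 0 occurrence(s) of z with (3 * 3)
  => ( ( x - x ) * x ) == 2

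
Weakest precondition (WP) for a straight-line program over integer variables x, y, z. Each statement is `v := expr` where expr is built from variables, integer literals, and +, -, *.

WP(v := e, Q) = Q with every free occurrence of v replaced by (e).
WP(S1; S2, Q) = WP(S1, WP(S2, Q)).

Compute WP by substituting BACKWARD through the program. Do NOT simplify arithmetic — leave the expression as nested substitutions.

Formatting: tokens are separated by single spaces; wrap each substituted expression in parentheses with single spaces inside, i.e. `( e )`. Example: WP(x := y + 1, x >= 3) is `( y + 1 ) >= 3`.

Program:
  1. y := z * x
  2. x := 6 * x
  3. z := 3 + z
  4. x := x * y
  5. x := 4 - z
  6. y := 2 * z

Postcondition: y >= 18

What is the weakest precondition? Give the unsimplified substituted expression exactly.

Answer: ( 2 * ( 3 + z ) ) >= 18

Derivation:
post: y >= 18
stmt 6: y := 2 * z  -- replace 1 occurrence(s) of y with (2 * z)
  => ( 2 * z ) >= 18
stmt 5: x := 4 - z  -- replace 0 occurrence(s) of x with (4 - z)
  => ( 2 * z ) >= 18
stmt 4: x := x * y  -- replace 0 occurrence(s) of x with (x * y)
  => ( 2 * z ) >= 18
stmt 3: z := 3 + z  -- replace 1 occurrence(s) of z with (3 + z)
  => ( 2 * ( 3 + z ) ) >= 18
stmt 2: x := 6 * x  -- replace 0 occurrence(s) of x with (6 * x)
  => ( 2 * ( 3 + z ) ) >= 18
stmt 1: y := z * x  -- replace 0 occurrence(s) of y with (z * x)
  => ( 2 * ( 3 + z ) ) >= 18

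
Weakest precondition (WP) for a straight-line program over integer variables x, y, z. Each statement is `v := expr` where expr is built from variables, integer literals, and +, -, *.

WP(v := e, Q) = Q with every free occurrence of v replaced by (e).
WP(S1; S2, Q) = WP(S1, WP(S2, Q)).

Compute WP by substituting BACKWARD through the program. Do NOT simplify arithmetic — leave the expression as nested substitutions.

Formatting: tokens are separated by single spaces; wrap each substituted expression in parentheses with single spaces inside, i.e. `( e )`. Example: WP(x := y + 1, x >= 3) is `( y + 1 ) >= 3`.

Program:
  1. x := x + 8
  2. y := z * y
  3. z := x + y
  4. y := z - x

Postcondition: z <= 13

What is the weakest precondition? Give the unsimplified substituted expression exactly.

post: z <= 13
stmt 4: y := z - x  -- replace 0 occurrence(s) of y with (z - x)
  => z <= 13
stmt 3: z := x + y  -- replace 1 occurrence(s) of z with (x + y)
  => ( x + y ) <= 13
stmt 2: y := z * y  -- replace 1 occurrence(s) of y with (z * y)
  => ( x + ( z * y ) ) <= 13
stmt 1: x := x + 8  -- replace 1 occurrence(s) of x with (x + 8)
  => ( ( x + 8 ) + ( z * y ) ) <= 13

Answer: ( ( x + 8 ) + ( z * y ) ) <= 13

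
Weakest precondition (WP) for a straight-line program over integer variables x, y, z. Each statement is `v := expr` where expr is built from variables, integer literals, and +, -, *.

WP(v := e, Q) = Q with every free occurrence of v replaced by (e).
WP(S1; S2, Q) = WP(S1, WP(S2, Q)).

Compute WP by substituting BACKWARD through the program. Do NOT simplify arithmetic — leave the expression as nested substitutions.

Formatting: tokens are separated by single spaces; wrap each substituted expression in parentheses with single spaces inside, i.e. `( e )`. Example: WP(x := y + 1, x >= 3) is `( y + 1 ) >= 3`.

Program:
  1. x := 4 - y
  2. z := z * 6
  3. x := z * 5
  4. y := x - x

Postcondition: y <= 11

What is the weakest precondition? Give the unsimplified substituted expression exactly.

Answer: ( ( ( z * 6 ) * 5 ) - ( ( z * 6 ) * 5 ) ) <= 11

Derivation:
post: y <= 11
stmt 4: y := x - x  -- replace 1 occurrence(s) of y with (x - x)
  => ( x - x ) <= 11
stmt 3: x := z * 5  -- replace 2 occurrence(s) of x with (z * 5)
  => ( ( z * 5 ) - ( z * 5 ) ) <= 11
stmt 2: z := z * 6  -- replace 2 occurrence(s) of z with (z * 6)
  => ( ( ( z * 6 ) * 5 ) - ( ( z * 6 ) * 5 ) ) <= 11
stmt 1: x := 4 - y  -- replace 0 occurrence(s) of x with (4 - y)
  => ( ( ( z * 6 ) * 5 ) - ( ( z * 6 ) * 5 ) ) <= 11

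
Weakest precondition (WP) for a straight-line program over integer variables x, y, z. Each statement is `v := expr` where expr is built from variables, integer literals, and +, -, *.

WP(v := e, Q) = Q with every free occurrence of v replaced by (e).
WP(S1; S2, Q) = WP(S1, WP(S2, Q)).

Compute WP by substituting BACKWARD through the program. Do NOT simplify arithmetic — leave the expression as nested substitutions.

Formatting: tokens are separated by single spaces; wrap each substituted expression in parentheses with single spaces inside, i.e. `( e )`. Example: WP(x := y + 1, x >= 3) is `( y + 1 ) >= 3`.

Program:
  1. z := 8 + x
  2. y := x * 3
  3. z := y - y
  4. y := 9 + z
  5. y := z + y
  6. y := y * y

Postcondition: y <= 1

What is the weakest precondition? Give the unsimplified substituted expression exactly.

post: y <= 1
stmt 6: y := y * y  -- replace 1 occurrence(s) of y with (y * y)
  => ( y * y ) <= 1
stmt 5: y := z + y  -- replace 2 occurrence(s) of y with (z + y)
  => ( ( z + y ) * ( z + y ) ) <= 1
stmt 4: y := 9 + z  -- replace 2 occurrence(s) of y with (9 + z)
  => ( ( z + ( 9 + z ) ) * ( z + ( 9 + z ) ) ) <= 1
stmt 3: z := y - y  -- replace 4 occurrence(s) of z with (y - y)
  => ( ( ( y - y ) + ( 9 + ( y - y ) ) ) * ( ( y - y ) + ( 9 + ( y - y ) ) ) ) <= 1
stmt 2: y := x * 3  -- replace 8 occurrence(s) of y with (x * 3)
  => ( ( ( ( x * 3 ) - ( x * 3 ) ) + ( 9 + ( ( x * 3 ) - ( x * 3 ) ) ) ) * ( ( ( x * 3 ) - ( x * 3 ) ) + ( 9 + ( ( x * 3 ) - ( x * 3 ) ) ) ) ) <= 1
stmt 1: z := 8 + x  -- replace 0 occurrence(s) of z with (8 + x)
  => ( ( ( ( x * 3 ) - ( x * 3 ) ) + ( 9 + ( ( x * 3 ) - ( x * 3 ) ) ) ) * ( ( ( x * 3 ) - ( x * 3 ) ) + ( 9 + ( ( x * 3 ) - ( x * 3 ) ) ) ) ) <= 1

Answer: ( ( ( ( x * 3 ) - ( x * 3 ) ) + ( 9 + ( ( x * 3 ) - ( x * 3 ) ) ) ) * ( ( ( x * 3 ) - ( x * 3 ) ) + ( 9 + ( ( x * 3 ) - ( x * 3 ) ) ) ) ) <= 1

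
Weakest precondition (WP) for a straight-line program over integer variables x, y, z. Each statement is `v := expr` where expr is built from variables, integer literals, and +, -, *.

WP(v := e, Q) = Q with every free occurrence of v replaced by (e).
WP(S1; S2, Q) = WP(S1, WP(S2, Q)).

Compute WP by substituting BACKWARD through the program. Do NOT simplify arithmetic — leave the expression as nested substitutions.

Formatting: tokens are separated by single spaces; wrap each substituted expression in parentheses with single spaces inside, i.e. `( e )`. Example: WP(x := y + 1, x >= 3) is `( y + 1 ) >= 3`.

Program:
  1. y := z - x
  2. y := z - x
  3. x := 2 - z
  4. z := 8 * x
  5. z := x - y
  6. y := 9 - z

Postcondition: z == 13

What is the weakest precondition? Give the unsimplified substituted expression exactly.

Answer: ( ( 2 - z ) - ( z - x ) ) == 13

Derivation:
post: z == 13
stmt 6: y := 9 - z  -- replace 0 occurrence(s) of y with (9 - z)
  => z == 13
stmt 5: z := x - y  -- replace 1 occurrence(s) of z with (x - y)
  => ( x - y ) == 13
stmt 4: z := 8 * x  -- replace 0 occurrence(s) of z with (8 * x)
  => ( x - y ) == 13
stmt 3: x := 2 - z  -- replace 1 occurrence(s) of x with (2 - z)
  => ( ( 2 - z ) - y ) == 13
stmt 2: y := z - x  -- replace 1 occurrence(s) of y with (z - x)
  => ( ( 2 - z ) - ( z - x ) ) == 13
stmt 1: y := z - x  -- replace 0 occurrence(s) of y with (z - x)
  => ( ( 2 - z ) - ( z - x ) ) == 13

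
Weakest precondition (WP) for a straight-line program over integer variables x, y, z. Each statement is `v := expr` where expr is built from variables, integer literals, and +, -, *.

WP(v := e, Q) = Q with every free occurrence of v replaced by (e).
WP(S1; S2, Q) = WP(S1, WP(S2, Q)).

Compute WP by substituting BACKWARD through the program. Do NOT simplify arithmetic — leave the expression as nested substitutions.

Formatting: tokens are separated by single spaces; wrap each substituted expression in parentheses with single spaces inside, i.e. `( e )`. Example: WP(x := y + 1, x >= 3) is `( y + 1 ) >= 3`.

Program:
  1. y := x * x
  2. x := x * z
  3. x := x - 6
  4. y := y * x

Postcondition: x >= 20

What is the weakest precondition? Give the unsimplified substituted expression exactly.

Answer: ( ( x * z ) - 6 ) >= 20

Derivation:
post: x >= 20
stmt 4: y := y * x  -- replace 0 occurrence(s) of y with (y * x)
  => x >= 20
stmt 3: x := x - 6  -- replace 1 occurrence(s) of x with (x - 6)
  => ( x - 6 ) >= 20
stmt 2: x := x * z  -- replace 1 occurrence(s) of x with (x * z)
  => ( ( x * z ) - 6 ) >= 20
stmt 1: y := x * x  -- replace 0 occurrence(s) of y with (x * x)
  => ( ( x * z ) - 6 ) >= 20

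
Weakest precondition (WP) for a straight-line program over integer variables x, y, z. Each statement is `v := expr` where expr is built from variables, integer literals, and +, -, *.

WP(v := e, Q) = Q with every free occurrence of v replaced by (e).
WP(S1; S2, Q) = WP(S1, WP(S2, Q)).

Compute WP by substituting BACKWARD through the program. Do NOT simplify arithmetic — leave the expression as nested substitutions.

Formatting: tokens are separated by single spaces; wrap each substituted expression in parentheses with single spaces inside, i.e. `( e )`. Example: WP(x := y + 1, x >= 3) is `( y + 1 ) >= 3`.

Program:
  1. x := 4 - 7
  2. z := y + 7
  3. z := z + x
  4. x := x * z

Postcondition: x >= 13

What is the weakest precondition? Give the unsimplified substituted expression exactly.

post: x >= 13
stmt 4: x := x * z  -- replace 1 occurrence(s) of x with (x * z)
  => ( x * z ) >= 13
stmt 3: z := z + x  -- replace 1 occurrence(s) of z with (z + x)
  => ( x * ( z + x ) ) >= 13
stmt 2: z := y + 7  -- replace 1 occurrence(s) of z with (y + 7)
  => ( x * ( ( y + 7 ) + x ) ) >= 13
stmt 1: x := 4 - 7  -- replace 2 occurrence(s) of x with (4 - 7)
  => ( ( 4 - 7 ) * ( ( y + 7 ) + ( 4 - 7 ) ) ) >= 13

Answer: ( ( 4 - 7 ) * ( ( y + 7 ) + ( 4 - 7 ) ) ) >= 13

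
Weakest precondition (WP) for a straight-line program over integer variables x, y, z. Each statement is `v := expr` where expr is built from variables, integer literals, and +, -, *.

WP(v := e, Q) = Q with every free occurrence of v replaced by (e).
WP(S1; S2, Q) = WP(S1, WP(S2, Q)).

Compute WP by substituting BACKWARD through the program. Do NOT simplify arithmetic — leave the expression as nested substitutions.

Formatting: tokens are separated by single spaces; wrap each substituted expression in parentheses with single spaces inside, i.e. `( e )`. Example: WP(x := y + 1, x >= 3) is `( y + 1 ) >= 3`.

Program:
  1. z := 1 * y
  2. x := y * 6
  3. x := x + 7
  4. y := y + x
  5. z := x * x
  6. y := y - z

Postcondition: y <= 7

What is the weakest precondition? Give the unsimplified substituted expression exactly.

post: y <= 7
stmt 6: y := y - z  -- replace 1 occurrence(s) of y with (y - z)
  => ( y - z ) <= 7
stmt 5: z := x * x  -- replace 1 occurrence(s) of z with (x * x)
  => ( y - ( x * x ) ) <= 7
stmt 4: y := y + x  -- replace 1 occurrence(s) of y with (y + x)
  => ( ( y + x ) - ( x * x ) ) <= 7
stmt 3: x := x + 7  -- replace 3 occurrence(s) of x with (x + 7)
  => ( ( y + ( x + 7 ) ) - ( ( x + 7 ) * ( x + 7 ) ) ) <= 7
stmt 2: x := y * 6  -- replace 3 occurrence(s) of x with (y * 6)
  => ( ( y + ( ( y * 6 ) + 7 ) ) - ( ( ( y * 6 ) + 7 ) * ( ( y * 6 ) + 7 ) ) ) <= 7
stmt 1: z := 1 * y  -- replace 0 occurrence(s) of z with (1 * y)
  => ( ( y + ( ( y * 6 ) + 7 ) ) - ( ( ( y * 6 ) + 7 ) * ( ( y * 6 ) + 7 ) ) ) <= 7

Answer: ( ( y + ( ( y * 6 ) + 7 ) ) - ( ( ( y * 6 ) + 7 ) * ( ( y * 6 ) + 7 ) ) ) <= 7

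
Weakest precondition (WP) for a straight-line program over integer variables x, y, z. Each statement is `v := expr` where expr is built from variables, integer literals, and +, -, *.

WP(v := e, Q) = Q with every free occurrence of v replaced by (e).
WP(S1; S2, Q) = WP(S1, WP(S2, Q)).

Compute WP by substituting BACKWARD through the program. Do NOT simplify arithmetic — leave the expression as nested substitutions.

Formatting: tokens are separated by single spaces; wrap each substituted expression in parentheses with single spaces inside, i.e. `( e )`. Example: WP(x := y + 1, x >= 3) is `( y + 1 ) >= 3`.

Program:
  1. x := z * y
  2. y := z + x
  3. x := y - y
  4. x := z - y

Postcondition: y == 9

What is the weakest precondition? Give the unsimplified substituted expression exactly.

Answer: ( z + ( z * y ) ) == 9

Derivation:
post: y == 9
stmt 4: x := z - y  -- replace 0 occurrence(s) of x with (z - y)
  => y == 9
stmt 3: x := y - y  -- replace 0 occurrence(s) of x with (y - y)
  => y == 9
stmt 2: y := z + x  -- replace 1 occurrence(s) of y with (z + x)
  => ( z + x ) == 9
stmt 1: x := z * y  -- replace 1 occurrence(s) of x with (z * y)
  => ( z + ( z * y ) ) == 9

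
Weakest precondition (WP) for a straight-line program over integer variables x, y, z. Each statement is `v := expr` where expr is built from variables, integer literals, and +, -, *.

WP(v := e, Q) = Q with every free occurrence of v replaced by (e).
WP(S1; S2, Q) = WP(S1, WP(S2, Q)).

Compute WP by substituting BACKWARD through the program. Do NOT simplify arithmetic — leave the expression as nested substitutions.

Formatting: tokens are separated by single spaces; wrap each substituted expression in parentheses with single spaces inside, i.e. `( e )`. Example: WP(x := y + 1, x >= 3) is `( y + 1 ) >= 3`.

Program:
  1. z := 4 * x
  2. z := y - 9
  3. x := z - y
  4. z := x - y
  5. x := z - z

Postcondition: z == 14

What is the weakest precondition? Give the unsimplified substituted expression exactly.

Answer: ( ( ( y - 9 ) - y ) - y ) == 14

Derivation:
post: z == 14
stmt 5: x := z - z  -- replace 0 occurrence(s) of x with (z - z)
  => z == 14
stmt 4: z := x - y  -- replace 1 occurrence(s) of z with (x - y)
  => ( x - y ) == 14
stmt 3: x := z - y  -- replace 1 occurrence(s) of x with (z - y)
  => ( ( z - y ) - y ) == 14
stmt 2: z := y - 9  -- replace 1 occurrence(s) of z with (y - 9)
  => ( ( ( y - 9 ) - y ) - y ) == 14
stmt 1: z := 4 * x  -- replace 0 occurrence(s) of z with (4 * x)
  => ( ( ( y - 9 ) - y ) - y ) == 14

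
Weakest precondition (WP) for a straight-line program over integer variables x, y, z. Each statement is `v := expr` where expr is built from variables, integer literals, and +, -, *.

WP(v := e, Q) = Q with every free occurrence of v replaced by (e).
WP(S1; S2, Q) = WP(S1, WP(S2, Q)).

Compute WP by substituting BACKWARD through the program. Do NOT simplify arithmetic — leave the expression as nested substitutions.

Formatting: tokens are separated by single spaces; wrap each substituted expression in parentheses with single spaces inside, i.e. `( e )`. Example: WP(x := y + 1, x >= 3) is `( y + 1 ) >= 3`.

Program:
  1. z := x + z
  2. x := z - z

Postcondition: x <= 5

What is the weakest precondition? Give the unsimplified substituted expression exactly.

post: x <= 5
stmt 2: x := z - z  -- replace 1 occurrence(s) of x with (z - z)
  => ( z - z ) <= 5
stmt 1: z := x + z  -- replace 2 occurrence(s) of z with (x + z)
  => ( ( x + z ) - ( x + z ) ) <= 5

Answer: ( ( x + z ) - ( x + z ) ) <= 5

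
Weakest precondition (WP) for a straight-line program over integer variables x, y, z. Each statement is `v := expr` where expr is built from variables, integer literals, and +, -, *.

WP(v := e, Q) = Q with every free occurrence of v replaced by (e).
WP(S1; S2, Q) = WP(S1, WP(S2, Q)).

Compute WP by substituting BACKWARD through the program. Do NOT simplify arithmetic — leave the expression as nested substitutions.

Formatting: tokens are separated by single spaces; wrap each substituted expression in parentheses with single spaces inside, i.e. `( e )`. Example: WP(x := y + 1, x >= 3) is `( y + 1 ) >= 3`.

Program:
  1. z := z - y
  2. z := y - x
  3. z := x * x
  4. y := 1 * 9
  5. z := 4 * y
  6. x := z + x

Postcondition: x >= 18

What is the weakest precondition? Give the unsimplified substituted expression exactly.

post: x >= 18
stmt 6: x := z + x  -- replace 1 occurrence(s) of x with (z + x)
  => ( z + x ) >= 18
stmt 5: z := 4 * y  -- replace 1 occurrence(s) of z with (4 * y)
  => ( ( 4 * y ) + x ) >= 18
stmt 4: y := 1 * 9  -- replace 1 occurrence(s) of y with (1 * 9)
  => ( ( 4 * ( 1 * 9 ) ) + x ) >= 18
stmt 3: z := x * x  -- replace 0 occurrence(s) of z with (x * x)
  => ( ( 4 * ( 1 * 9 ) ) + x ) >= 18
stmt 2: z := y - x  -- replace 0 occurrence(s) of z with (y - x)
  => ( ( 4 * ( 1 * 9 ) ) + x ) >= 18
stmt 1: z := z - y  -- replace 0 occurrence(s) of z with (z - y)
  => ( ( 4 * ( 1 * 9 ) ) + x ) >= 18

Answer: ( ( 4 * ( 1 * 9 ) ) + x ) >= 18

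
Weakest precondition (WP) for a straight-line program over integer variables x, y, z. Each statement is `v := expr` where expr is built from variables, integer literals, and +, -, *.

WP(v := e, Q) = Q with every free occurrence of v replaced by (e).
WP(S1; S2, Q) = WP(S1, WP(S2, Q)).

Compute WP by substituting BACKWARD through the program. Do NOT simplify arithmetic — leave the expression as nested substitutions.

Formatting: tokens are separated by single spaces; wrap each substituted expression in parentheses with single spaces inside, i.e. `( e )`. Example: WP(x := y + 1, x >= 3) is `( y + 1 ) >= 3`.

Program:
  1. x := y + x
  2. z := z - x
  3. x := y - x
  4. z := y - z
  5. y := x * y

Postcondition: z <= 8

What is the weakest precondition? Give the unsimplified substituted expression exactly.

post: z <= 8
stmt 5: y := x * y  -- replace 0 occurrence(s) of y with (x * y)
  => z <= 8
stmt 4: z := y - z  -- replace 1 occurrence(s) of z with (y - z)
  => ( y - z ) <= 8
stmt 3: x := y - x  -- replace 0 occurrence(s) of x with (y - x)
  => ( y - z ) <= 8
stmt 2: z := z - x  -- replace 1 occurrence(s) of z with (z - x)
  => ( y - ( z - x ) ) <= 8
stmt 1: x := y + x  -- replace 1 occurrence(s) of x with (y + x)
  => ( y - ( z - ( y + x ) ) ) <= 8

Answer: ( y - ( z - ( y + x ) ) ) <= 8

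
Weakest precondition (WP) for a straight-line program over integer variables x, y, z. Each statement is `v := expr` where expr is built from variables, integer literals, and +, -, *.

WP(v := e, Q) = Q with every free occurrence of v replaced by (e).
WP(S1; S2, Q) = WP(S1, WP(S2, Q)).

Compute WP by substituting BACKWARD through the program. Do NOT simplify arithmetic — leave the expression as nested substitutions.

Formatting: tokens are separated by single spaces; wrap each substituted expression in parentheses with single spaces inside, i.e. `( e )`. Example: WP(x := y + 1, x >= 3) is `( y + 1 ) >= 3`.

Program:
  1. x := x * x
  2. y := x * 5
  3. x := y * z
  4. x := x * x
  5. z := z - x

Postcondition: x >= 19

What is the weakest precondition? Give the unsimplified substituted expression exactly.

post: x >= 19
stmt 5: z := z - x  -- replace 0 occurrence(s) of z with (z - x)
  => x >= 19
stmt 4: x := x * x  -- replace 1 occurrence(s) of x with (x * x)
  => ( x * x ) >= 19
stmt 3: x := y * z  -- replace 2 occurrence(s) of x with (y * z)
  => ( ( y * z ) * ( y * z ) ) >= 19
stmt 2: y := x * 5  -- replace 2 occurrence(s) of y with (x * 5)
  => ( ( ( x * 5 ) * z ) * ( ( x * 5 ) * z ) ) >= 19
stmt 1: x := x * x  -- replace 2 occurrence(s) of x with (x * x)
  => ( ( ( ( x * x ) * 5 ) * z ) * ( ( ( x * x ) * 5 ) * z ) ) >= 19

Answer: ( ( ( ( x * x ) * 5 ) * z ) * ( ( ( x * x ) * 5 ) * z ) ) >= 19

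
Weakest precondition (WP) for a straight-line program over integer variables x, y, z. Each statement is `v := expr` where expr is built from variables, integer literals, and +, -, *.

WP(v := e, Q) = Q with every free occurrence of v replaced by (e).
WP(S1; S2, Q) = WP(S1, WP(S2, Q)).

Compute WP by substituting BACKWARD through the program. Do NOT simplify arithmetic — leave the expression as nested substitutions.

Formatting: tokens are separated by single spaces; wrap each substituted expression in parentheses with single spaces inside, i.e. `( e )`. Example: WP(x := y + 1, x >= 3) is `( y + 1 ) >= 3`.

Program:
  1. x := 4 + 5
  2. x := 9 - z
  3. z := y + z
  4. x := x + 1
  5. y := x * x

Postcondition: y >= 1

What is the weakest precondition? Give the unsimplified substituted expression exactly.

post: y >= 1
stmt 5: y := x * x  -- replace 1 occurrence(s) of y with (x * x)
  => ( x * x ) >= 1
stmt 4: x := x + 1  -- replace 2 occurrence(s) of x with (x + 1)
  => ( ( x + 1 ) * ( x + 1 ) ) >= 1
stmt 3: z := y + z  -- replace 0 occurrence(s) of z with (y + z)
  => ( ( x + 1 ) * ( x + 1 ) ) >= 1
stmt 2: x := 9 - z  -- replace 2 occurrence(s) of x with (9 - z)
  => ( ( ( 9 - z ) + 1 ) * ( ( 9 - z ) + 1 ) ) >= 1
stmt 1: x := 4 + 5  -- replace 0 occurrence(s) of x with (4 + 5)
  => ( ( ( 9 - z ) + 1 ) * ( ( 9 - z ) + 1 ) ) >= 1

Answer: ( ( ( 9 - z ) + 1 ) * ( ( 9 - z ) + 1 ) ) >= 1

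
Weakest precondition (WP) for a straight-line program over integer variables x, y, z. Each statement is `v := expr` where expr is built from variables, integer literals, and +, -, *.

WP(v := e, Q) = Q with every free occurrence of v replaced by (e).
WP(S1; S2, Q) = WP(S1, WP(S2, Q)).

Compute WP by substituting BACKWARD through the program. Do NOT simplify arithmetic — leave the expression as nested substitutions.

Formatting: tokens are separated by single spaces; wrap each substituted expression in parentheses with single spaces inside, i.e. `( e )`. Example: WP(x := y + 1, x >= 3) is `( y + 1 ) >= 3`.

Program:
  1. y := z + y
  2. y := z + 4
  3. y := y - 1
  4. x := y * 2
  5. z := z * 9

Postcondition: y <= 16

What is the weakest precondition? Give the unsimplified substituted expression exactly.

post: y <= 16
stmt 5: z := z * 9  -- replace 0 occurrence(s) of z with (z * 9)
  => y <= 16
stmt 4: x := y * 2  -- replace 0 occurrence(s) of x with (y * 2)
  => y <= 16
stmt 3: y := y - 1  -- replace 1 occurrence(s) of y with (y - 1)
  => ( y - 1 ) <= 16
stmt 2: y := z + 4  -- replace 1 occurrence(s) of y with (z + 4)
  => ( ( z + 4 ) - 1 ) <= 16
stmt 1: y := z + y  -- replace 0 occurrence(s) of y with (z + y)
  => ( ( z + 4 ) - 1 ) <= 16

Answer: ( ( z + 4 ) - 1 ) <= 16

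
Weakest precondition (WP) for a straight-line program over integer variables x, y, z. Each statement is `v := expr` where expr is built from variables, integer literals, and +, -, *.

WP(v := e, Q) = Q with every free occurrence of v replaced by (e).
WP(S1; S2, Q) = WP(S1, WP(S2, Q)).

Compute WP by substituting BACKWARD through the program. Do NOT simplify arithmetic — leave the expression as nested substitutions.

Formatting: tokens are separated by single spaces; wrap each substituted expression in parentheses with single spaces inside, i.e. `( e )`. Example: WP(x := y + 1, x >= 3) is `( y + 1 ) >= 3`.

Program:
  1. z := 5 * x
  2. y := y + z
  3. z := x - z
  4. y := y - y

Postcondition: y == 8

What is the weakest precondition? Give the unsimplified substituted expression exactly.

Answer: ( ( y + ( 5 * x ) ) - ( y + ( 5 * x ) ) ) == 8

Derivation:
post: y == 8
stmt 4: y := y - y  -- replace 1 occurrence(s) of y with (y - y)
  => ( y - y ) == 8
stmt 3: z := x - z  -- replace 0 occurrence(s) of z with (x - z)
  => ( y - y ) == 8
stmt 2: y := y + z  -- replace 2 occurrence(s) of y with (y + z)
  => ( ( y + z ) - ( y + z ) ) == 8
stmt 1: z := 5 * x  -- replace 2 occurrence(s) of z with (5 * x)
  => ( ( y + ( 5 * x ) ) - ( y + ( 5 * x ) ) ) == 8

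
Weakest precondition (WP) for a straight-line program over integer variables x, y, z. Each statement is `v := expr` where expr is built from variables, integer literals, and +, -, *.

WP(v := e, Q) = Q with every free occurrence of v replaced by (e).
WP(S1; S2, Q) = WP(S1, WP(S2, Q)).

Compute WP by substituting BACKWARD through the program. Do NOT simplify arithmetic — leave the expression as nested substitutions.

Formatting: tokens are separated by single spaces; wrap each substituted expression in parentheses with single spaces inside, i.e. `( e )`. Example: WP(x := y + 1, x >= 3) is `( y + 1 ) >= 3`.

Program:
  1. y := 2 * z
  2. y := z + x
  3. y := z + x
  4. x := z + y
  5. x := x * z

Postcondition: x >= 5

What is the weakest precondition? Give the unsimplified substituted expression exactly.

Answer: ( ( z + ( z + x ) ) * z ) >= 5

Derivation:
post: x >= 5
stmt 5: x := x * z  -- replace 1 occurrence(s) of x with (x * z)
  => ( x * z ) >= 5
stmt 4: x := z + y  -- replace 1 occurrence(s) of x with (z + y)
  => ( ( z + y ) * z ) >= 5
stmt 3: y := z + x  -- replace 1 occurrence(s) of y with (z + x)
  => ( ( z + ( z + x ) ) * z ) >= 5
stmt 2: y := z + x  -- replace 0 occurrence(s) of y with (z + x)
  => ( ( z + ( z + x ) ) * z ) >= 5
stmt 1: y := 2 * z  -- replace 0 occurrence(s) of y with (2 * z)
  => ( ( z + ( z + x ) ) * z ) >= 5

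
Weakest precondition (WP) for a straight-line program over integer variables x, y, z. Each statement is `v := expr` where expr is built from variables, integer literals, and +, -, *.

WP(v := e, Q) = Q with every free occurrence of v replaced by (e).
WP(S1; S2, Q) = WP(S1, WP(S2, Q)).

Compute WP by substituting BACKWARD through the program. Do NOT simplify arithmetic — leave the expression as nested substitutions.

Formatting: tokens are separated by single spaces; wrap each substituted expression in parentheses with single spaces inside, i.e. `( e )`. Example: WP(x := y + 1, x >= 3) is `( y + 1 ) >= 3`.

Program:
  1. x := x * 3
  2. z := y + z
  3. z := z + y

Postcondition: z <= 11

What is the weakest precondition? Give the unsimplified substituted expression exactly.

post: z <= 11
stmt 3: z := z + y  -- replace 1 occurrence(s) of z with (z + y)
  => ( z + y ) <= 11
stmt 2: z := y + z  -- replace 1 occurrence(s) of z with (y + z)
  => ( ( y + z ) + y ) <= 11
stmt 1: x := x * 3  -- replace 0 occurrence(s) of x with (x * 3)
  => ( ( y + z ) + y ) <= 11

Answer: ( ( y + z ) + y ) <= 11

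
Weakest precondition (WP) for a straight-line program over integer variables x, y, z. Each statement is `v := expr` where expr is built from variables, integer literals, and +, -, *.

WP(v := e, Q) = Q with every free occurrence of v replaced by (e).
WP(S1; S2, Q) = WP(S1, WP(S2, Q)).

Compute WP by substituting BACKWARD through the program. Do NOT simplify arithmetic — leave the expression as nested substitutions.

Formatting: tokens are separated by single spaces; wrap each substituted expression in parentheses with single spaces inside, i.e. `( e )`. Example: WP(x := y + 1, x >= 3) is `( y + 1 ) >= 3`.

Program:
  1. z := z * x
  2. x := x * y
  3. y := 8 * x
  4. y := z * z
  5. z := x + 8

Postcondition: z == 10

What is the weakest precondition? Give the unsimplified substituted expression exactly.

Answer: ( ( x * y ) + 8 ) == 10

Derivation:
post: z == 10
stmt 5: z := x + 8  -- replace 1 occurrence(s) of z with (x + 8)
  => ( x + 8 ) == 10
stmt 4: y := z * z  -- replace 0 occurrence(s) of y with (z * z)
  => ( x + 8 ) == 10
stmt 3: y := 8 * x  -- replace 0 occurrence(s) of y with (8 * x)
  => ( x + 8 ) == 10
stmt 2: x := x * y  -- replace 1 occurrence(s) of x with (x * y)
  => ( ( x * y ) + 8 ) == 10
stmt 1: z := z * x  -- replace 0 occurrence(s) of z with (z * x)
  => ( ( x * y ) + 8 ) == 10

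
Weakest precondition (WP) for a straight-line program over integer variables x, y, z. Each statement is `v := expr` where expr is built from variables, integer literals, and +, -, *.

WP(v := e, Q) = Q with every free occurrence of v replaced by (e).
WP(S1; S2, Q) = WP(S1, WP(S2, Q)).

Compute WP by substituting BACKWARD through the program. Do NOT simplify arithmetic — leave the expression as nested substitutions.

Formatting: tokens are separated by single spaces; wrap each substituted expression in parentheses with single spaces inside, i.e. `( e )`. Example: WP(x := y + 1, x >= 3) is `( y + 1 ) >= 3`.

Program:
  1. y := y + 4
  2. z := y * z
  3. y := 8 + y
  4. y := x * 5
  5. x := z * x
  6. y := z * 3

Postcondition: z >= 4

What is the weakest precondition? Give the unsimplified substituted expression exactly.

Answer: ( ( y + 4 ) * z ) >= 4

Derivation:
post: z >= 4
stmt 6: y := z * 3  -- replace 0 occurrence(s) of y with (z * 3)
  => z >= 4
stmt 5: x := z * x  -- replace 0 occurrence(s) of x with (z * x)
  => z >= 4
stmt 4: y := x * 5  -- replace 0 occurrence(s) of y with (x * 5)
  => z >= 4
stmt 3: y := 8 + y  -- replace 0 occurrence(s) of y with (8 + y)
  => z >= 4
stmt 2: z := y * z  -- replace 1 occurrence(s) of z with (y * z)
  => ( y * z ) >= 4
stmt 1: y := y + 4  -- replace 1 occurrence(s) of y with (y + 4)
  => ( ( y + 4 ) * z ) >= 4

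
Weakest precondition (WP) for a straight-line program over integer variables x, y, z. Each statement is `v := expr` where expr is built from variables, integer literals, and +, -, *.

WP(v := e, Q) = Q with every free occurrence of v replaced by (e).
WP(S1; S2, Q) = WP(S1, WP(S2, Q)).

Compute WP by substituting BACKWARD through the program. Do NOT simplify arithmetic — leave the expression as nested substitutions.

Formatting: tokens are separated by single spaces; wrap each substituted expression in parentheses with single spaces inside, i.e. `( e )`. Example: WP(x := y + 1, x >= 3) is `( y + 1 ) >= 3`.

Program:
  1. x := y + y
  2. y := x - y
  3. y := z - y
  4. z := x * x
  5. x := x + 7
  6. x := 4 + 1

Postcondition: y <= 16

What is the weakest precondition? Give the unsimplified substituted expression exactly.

post: y <= 16
stmt 6: x := 4 + 1  -- replace 0 occurrence(s) of x with (4 + 1)
  => y <= 16
stmt 5: x := x + 7  -- replace 0 occurrence(s) of x with (x + 7)
  => y <= 16
stmt 4: z := x * x  -- replace 0 occurrence(s) of z with (x * x)
  => y <= 16
stmt 3: y := z - y  -- replace 1 occurrence(s) of y with (z - y)
  => ( z - y ) <= 16
stmt 2: y := x - y  -- replace 1 occurrence(s) of y with (x - y)
  => ( z - ( x - y ) ) <= 16
stmt 1: x := y + y  -- replace 1 occurrence(s) of x with (y + y)
  => ( z - ( ( y + y ) - y ) ) <= 16

Answer: ( z - ( ( y + y ) - y ) ) <= 16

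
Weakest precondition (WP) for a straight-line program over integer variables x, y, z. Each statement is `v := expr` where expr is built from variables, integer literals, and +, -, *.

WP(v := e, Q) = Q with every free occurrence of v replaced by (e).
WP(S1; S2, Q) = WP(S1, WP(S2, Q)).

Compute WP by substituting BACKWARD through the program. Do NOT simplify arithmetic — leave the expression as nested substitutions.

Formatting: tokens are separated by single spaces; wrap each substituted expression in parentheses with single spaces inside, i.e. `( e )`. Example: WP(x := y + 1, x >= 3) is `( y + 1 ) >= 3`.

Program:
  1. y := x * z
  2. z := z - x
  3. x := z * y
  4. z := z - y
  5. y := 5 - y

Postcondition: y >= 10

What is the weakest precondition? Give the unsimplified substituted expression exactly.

Answer: ( 5 - ( x * z ) ) >= 10

Derivation:
post: y >= 10
stmt 5: y := 5 - y  -- replace 1 occurrence(s) of y with (5 - y)
  => ( 5 - y ) >= 10
stmt 4: z := z - y  -- replace 0 occurrence(s) of z with (z - y)
  => ( 5 - y ) >= 10
stmt 3: x := z * y  -- replace 0 occurrence(s) of x with (z * y)
  => ( 5 - y ) >= 10
stmt 2: z := z - x  -- replace 0 occurrence(s) of z with (z - x)
  => ( 5 - y ) >= 10
stmt 1: y := x * z  -- replace 1 occurrence(s) of y with (x * z)
  => ( 5 - ( x * z ) ) >= 10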